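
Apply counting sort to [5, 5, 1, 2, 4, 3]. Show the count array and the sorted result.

Count array: [0, 1, 1, 1, 1, 2]
(count[i] = number of elements equal to i)
Cumulative count: [0, 1, 2, 3, 4, 6]
Sorted: [1, 2, 3, 4, 5, 5]


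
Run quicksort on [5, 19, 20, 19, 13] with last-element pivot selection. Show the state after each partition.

Partition 1: pivot=13 at index 1 -> [5, 13, 20, 19, 19]
Partition 2: pivot=19 at index 3 -> [5, 13, 19, 19, 20]


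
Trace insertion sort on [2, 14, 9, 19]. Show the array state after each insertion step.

First element 2 is already 'sorted'
Insert 14: shifted 0 elements -> [2, 14, 9, 19]
Insert 9: shifted 1 elements -> [2, 9, 14, 19]
Insert 19: shifted 0 elements -> [2, 9, 14, 19]


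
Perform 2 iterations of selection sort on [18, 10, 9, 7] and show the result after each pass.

Pass 1: Select minimum 7 at index 3, swap -> [7, 10, 9, 18]
Pass 2: Select minimum 9 at index 2, swap -> [7, 9, 10, 18]


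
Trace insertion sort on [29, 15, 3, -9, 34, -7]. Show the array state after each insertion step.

First element 29 is already 'sorted'
Insert 15: shifted 1 elements -> [15, 29, 3, -9, 34, -7]
Insert 3: shifted 2 elements -> [3, 15, 29, -9, 34, -7]
Insert -9: shifted 3 elements -> [-9, 3, 15, 29, 34, -7]
Insert 34: shifted 0 elements -> [-9, 3, 15, 29, 34, -7]
Insert -7: shifted 4 elements -> [-9, -7, 3, 15, 29, 34]


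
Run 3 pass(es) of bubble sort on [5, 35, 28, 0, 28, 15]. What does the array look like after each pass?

After pass 1: [5, 28, 0, 28, 15, 35] (4 swaps)
After pass 2: [5, 0, 28, 15, 28, 35] (2 swaps)
After pass 3: [0, 5, 15, 28, 28, 35] (2 swaps)
Total swaps: 8


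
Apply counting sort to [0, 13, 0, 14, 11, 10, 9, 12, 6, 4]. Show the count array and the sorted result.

Count array: [2, 0, 0, 0, 1, 0, 1, 0, 0, 1, 1, 1, 1, 1, 1]
(count[i] = number of elements equal to i)
Cumulative count: [2, 2, 2, 2, 3, 3, 4, 4, 4, 5, 6, 7, 8, 9, 10]
Sorted: [0, 0, 4, 6, 9, 10, 11, 12, 13, 14]


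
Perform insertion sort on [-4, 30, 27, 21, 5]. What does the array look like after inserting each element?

First element -4 is already 'sorted'
Insert 30: shifted 0 elements -> [-4, 30, 27, 21, 5]
Insert 27: shifted 1 elements -> [-4, 27, 30, 21, 5]
Insert 21: shifted 2 elements -> [-4, 21, 27, 30, 5]
Insert 5: shifted 3 elements -> [-4, 5, 21, 27, 30]


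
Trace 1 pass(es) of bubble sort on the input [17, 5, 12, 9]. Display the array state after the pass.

After pass 1: [5, 12, 9, 17] (3 swaps)
Total swaps: 3


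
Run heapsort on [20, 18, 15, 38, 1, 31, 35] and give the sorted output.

Build heap: [38, 20, 35, 18, 1, 31, 15]
Extract 38: [35, 20, 31, 18, 1, 15, 38]
Extract 35: [31, 20, 15, 18, 1, 35, 38]
Extract 31: [20, 18, 15, 1, 31, 35, 38]
Extract 20: [18, 1, 15, 20, 31, 35, 38]
Extract 18: [15, 1, 18, 20, 31, 35, 38]
Extract 15: [1, 15, 18, 20, 31, 35, 38]


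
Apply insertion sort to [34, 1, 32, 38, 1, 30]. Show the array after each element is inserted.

First element 34 is already 'sorted'
Insert 1: shifted 1 elements -> [1, 34, 32, 38, 1, 30]
Insert 32: shifted 1 elements -> [1, 32, 34, 38, 1, 30]
Insert 38: shifted 0 elements -> [1, 32, 34, 38, 1, 30]
Insert 1: shifted 3 elements -> [1, 1, 32, 34, 38, 30]
Insert 30: shifted 3 elements -> [1, 1, 30, 32, 34, 38]


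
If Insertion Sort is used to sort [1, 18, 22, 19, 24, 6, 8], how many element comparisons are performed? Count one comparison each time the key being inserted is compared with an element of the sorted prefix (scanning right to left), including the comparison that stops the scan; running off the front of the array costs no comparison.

Insert 18: 1 <= 18 (stop) = 1 comparison(s) -> [1, 18, 22, 19, 24, 6, 8]
Insert 22: 18 <= 22 (stop) = 1 comparison(s) -> [1, 18, 22, 19, 24, 6, 8]
Insert 19: 22 > 19 (shift), 18 <= 19 (stop) = 2 comparison(s) -> [1, 18, 19, 22, 24, 6, 8]
Insert 24: 22 <= 24 (stop) = 1 comparison(s) -> [1, 18, 19, 22, 24, 6, 8]
Insert 6: 24 > 6 (shift), 22 > 6 (shift), 19 > 6 (shift), 18 > 6 (shift), 1 <= 6 (stop) = 5 comparison(s) -> [1, 6, 18, 19, 22, 24, 8]
Insert 8: 24 > 8 (shift), 22 > 8 (shift), 19 > 8 (shift), 18 > 8 (shift), 6 <= 8 (stop) = 5 comparison(s) -> [1, 6, 8, 18, 19, 22, 24]
Total comparisons: 1 + 1 + 2 + 1 + 5 + 5 = 15


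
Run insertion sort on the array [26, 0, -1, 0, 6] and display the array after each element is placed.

First element 26 is already 'sorted'
Insert 0: shifted 1 elements -> [0, 26, -1, 0, 6]
Insert -1: shifted 2 elements -> [-1, 0, 26, 0, 6]
Insert 0: shifted 1 elements -> [-1, 0, 0, 26, 6]
Insert 6: shifted 1 elements -> [-1, 0, 0, 6, 26]


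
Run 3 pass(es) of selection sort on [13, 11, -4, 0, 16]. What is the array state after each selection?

Pass 1: Select minimum -4 at index 2, swap -> [-4, 11, 13, 0, 16]
Pass 2: Select minimum 0 at index 3, swap -> [-4, 0, 13, 11, 16]
Pass 3: Select minimum 11 at index 3, swap -> [-4, 0, 11, 13, 16]


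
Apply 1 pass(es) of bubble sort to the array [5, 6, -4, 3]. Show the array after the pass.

After pass 1: [5, -4, 3, 6] (2 swaps)
Total swaps: 2


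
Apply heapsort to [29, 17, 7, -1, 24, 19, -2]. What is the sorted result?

Build heap: [29, 24, 19, -1, 17, 7, -2]
Extract 29: [24, 17, 19, -1, -2, 7, 29]
Extract 24: [19, 17, 7, -1, -2, 24, 29]
Extract 19: [17, -1, 7, -2, 19, 24, 29]
Extract 17: [7, -1, -2, 17, 19, 24, 29]
Extract 7: [-1, -2, 7, 17, 19, 24, 29]
Extract -1: [-2, -1, 7, 17, 19, 24, 29]


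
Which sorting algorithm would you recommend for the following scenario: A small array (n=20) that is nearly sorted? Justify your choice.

Best choice: Insertion sort
Reason: Insertion sort is O(n) for nearly sorted arrays and has low overhead


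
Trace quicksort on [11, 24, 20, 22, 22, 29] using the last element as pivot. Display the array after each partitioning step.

Partition 1: pivot=29 at index 5 -> [11, 24, 20, 22, 22, 29]
Partition 2: pivot=22 at index 3 -> [11, 20, 22, 22, 24, 29]
Partition 3: pivot=22 at index 2 -> [11, 20, 22, 22, 24, 29]
Partition 4: pivot=20 at index 1 -> [11, 20, 22, 22, 24, 29]


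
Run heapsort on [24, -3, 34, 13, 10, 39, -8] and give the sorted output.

Build heap: [39, 13, 34, -3, 10, 24, -8]
Extract 39: [34, 13, 24, -3, 10, -8, 39]
Extract 34: [24, 13, -8, -3, 10, 34, 39]
Extract 24: [13, 10, -8, -3, 24, 34, 39]
Extract 13: [10, -3, -8, 13, 24, 34, 39]
Extract 10: [-3, -8, 10, 13, 24, 34, 39]
Extract -3: [-8, -3, 10, 13, 24, 34, 39]


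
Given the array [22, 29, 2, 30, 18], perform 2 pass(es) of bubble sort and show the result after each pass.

After pass 1: [22, 2, 29, 18, 30] (2 swaps)
After pass 2: [2, 22, 18, 29, 30] (2 swaps)
Total swaps: 4


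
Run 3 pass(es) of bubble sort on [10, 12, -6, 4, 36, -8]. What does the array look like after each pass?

After pass 1: [10, -6, 4, 12, -8, 36] (3 swaps)
After pass 2: [-6, 4, 10, -8, 12, 36] (3 swaps)
After pass 3: [-6, 4, -8, 10, 12, 36] (1 swaps)
Total swaps: 7


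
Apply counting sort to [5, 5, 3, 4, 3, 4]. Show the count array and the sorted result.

Count array: [0, 0, 0, 2, 2, 2]
(count[i] = number of elements equal to i)
Cumulative count: [0, 0, 0, 2, 4, 6]
Sorted: [3, 3, 4, 4, 5, 5]


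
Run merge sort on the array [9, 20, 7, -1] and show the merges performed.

Divide and conquer:
  Merge [9] + [20] -> [9, 20]
  Merge [7] + [-1] -> [-1, 7]
  Merge [9, 20] + [-1, 7] -> [-1, 7, 9, 20]


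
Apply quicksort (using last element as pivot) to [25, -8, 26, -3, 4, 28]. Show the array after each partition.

Partition 1: pivot=28 at index 5 -> [25, -8, 26, -3, 4, 28]
Partition 2: pivot=4 at index 2 -> [-8, -3, 4, 25, 26, 28]
Partition 3: pivot=-3 at index 1 -> [-8, -3, 4, 25, 26, 28]
Partition 4: pivot=26 at index 4 -> [-8, -3, 4, 25, 26, 28]


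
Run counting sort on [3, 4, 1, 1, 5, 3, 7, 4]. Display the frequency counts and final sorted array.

Count array: [0, 2, 0, 2, 2, 1, 0, 1]
(count[i] = number of elements equal to i)
Cumulative count: [0, 2, 2, 4, 6, 7, 7, 8]
Sorted: [1, 1, 3, 3, 4, 4, 5, 7]


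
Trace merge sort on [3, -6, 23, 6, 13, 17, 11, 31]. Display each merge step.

Divide and conquer:
  Merge [3] + [-6] -> [-6, 3]
  Merge [23] + [6] -> [6, 23]
  Merge [-6, 3] + [6, 23] -> [-6, 3, 6, 23]
  Merge [13] + [17] -> [13, 17]
  Merge [11] + [31] -> [11, 31]
  Merge [13, 17] + [11, 31] -> [11, 13, 17, 31]
  Merge [-6, 3, 6, 23] + [11, 13, 17, 31] -> [-6, 3, 6, 11, 13, 17, 23, 31]


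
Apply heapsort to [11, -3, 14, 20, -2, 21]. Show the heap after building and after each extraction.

Build heap: [21, 20, 14, -3, -2, 11]
Extract 21: [20, 11, 14, -3, -2, 21]
Extract 20: [14, 11, -2, -3, 20, 21]
Extract 14: [11, -3, -2, 14, 20, 21]
Extract 11: [-2, -3, 11, 14, 20, 21]
Extract -2: [-3, -2, 11, 14, 20, 21]


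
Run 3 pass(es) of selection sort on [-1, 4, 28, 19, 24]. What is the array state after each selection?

Pass 1: Select minimum -1 at index 0, swap -> [-1, 4, 28, 19, 24]
Pass 2: Select minimum 4 at index 1, swap -> [-1, 4, 28, 19, 24]
Pass 3: Select minimum 19 at index 3, swap -> [-1, 4, 19, 28, 24]


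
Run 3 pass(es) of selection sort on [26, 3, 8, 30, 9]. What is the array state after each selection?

Pass 1: Select minimum 3 at index 1, swap -> [3, 26, 8, 30, 9]
Pass 2: Select minimum 8 at index 2, swap -> [3, 8, 26, 30, 9]
Pass 3: Select minimum 9 at index 4, swap -> [3, 8, 9, 30, 26]


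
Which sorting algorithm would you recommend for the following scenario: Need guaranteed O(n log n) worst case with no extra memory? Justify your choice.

Best choice: Heapsort
Reason: Heapsort is O(n log n) worst case and sorts in-place; quicksort can degrade to O(n^2)


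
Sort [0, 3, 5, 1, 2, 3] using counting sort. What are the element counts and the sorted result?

Count array: [1, 1, 1, 2, 0, 1]
(count[i] = number of elements equal to i)
Cumulative count: [1, 2, 3, 5, 5, 6]
Sorted: [0, 1, 2, 3, 3, 5]


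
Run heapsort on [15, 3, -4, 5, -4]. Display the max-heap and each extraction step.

Build heap: [15, 5, -4, 3, -4]
Extract 15: [5, 3, -4, -4, 15]
Extract 5: [3, -4, -4, 5, 15]
Extract 3: [-4, -4, 3, 5, 15]
Extract -4: [-4, -4, 3, 5, 15]


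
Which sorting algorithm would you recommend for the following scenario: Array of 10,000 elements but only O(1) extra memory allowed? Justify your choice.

Best choice: Heapsort
Reason: Heapsort rearranges the array in place using O(1) auxiliary space and still guarantees O(n log n) time; quicksort partitions in place but needs Theta(log n) stack space for recursion (O(n) in the worst case), and mergesort requires O(n) auxiliary space


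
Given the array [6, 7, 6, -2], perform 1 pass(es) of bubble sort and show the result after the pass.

After pass 1: [6, 6, -2, 7] (2 swaps)
Total swaps: 2


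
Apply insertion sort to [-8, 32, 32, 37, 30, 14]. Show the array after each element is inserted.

First element -8 is already 'sorted'
Insert 32: shifted 0 elements -> [-8, 32, 32, 37, 30, 14]
Insert 32: shifted 0 elements -> [-8, 32, 32, 37, 30, 14]
Insert 37: shifted 0 elements -> [-8, 32, 32, 37, 30, 14]
Insert 30: shifted 3 elements -> [-8, 30, 32, 32, 37, 14]
Insert 14: shifted 4 elements -> [-8, 14, 30, 32, 32, 37]


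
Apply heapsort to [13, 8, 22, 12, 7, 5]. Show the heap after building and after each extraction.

Build heap: [22, 12, 13, 8, 7, 5]
Extract 22: [13, 12, 5, 8, 7, 22]
Extract 13: [12, 8, 5, 7, 13, 22]
Extract 12: [8, 7, 5, 12, 13, 22]
Extract 8: [7, 5, 8, 12, 13, 22]
Extract 7: [5, 7, 8, 12, 13, 22]


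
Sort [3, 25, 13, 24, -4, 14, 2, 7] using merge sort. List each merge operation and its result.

Divide and conquer:
  Merge [3] + [25] -> [3, 25]
  Merge [13] + [24] -> [13, 24]
  Merge [3, 25] + [13, 24] -> [3, 13, 24, 25]
  Merge [-4] + [14] -> [-4, 14]
  Merge [2] + [7] -> [2, 7]
  Merge [-4, 14] + [2, 7] -> [-4, 2, 7, 14]
  Merge [3, 13, 24, 25] + [-4, 2, 7, 14] -> [-4, 2, 3, 7, 13, 14, 24, 25]


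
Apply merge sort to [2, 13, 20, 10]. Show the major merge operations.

Divide and conquer:
  Merge [2] + [13] -> [2, 13]
  Merge [20] + [10] -> [10, 20]
  Merge [2, 13] + [10, 20] -> [2, 10, 13, 20]


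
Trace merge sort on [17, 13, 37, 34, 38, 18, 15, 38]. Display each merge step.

Divide and conquer:
  Merge [17] + [13] -> [13, 17]
  Merge [37] + [34] -> [34, 37]
  Merge [13, 17] + [34, 37] -> [13, 17, 34, 37]
  Merge [38] + [18] -> [18, 38]
  Merge [15] + [38] -> [15, 38]
  Merge [18, 38] + [15, 38] -> [15, 18, 38, 38]
  Merge [13, 17, 34, 37] + [15, 18, 38, 38] -> [13, 15, 17, 18, 34, 37, 38, 38]


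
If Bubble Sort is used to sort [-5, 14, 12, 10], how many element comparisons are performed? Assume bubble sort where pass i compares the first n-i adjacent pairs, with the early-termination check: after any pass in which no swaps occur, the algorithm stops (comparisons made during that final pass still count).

Pass 1: compare adjacent pairs (0,1)..(2,3) = 3 comparison(s), 2 swap(s) -> [-5, 12, 10, 14]
Pass 2: compare adjacent pairs (0,1)..(1,2) = 2 comparison(s), 1 swap(s) -> [-5, 10, 12, 14]
Pass 3: compare adjacent pairs (0,1)..(0,1) = 1 comparison(s), 0 swap(s) -> [-5, 10, 12, 14]
No swaps in this pass, so bubble sort stops here.
Total comparisons: 3 + 2 + 1 = 6


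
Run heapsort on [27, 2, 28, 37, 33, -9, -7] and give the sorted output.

Build heap: [37, 33, 28, 2, 27, -9, -7]
Extract 37: [33, 27, 28, 2, -7, -9, 37]
Extract 33: [28, 27, -9, 2, -7, 33, 37]
Extract 28: [27, 2, -9, -7, 28, 33, 37]
Extract 27: [2, -7, -9, 27, 28, 33, 37]
Extract 2: [-7, -9, 2, 27, 28, 33, 37]
Extract -7: [-9, -7, 2, 27, 28, 33, 37]


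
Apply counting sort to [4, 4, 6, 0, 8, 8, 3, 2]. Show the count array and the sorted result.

Count array: [1, 0, 1, 1, 2, 0, 1, 0, 2]
(count[i] = number of elements equal to i)
Cumulative count: [1, 1, 2, 3, 5, 5, 6, 6, 8]
Sorted: [0, 2, 3, 4, 4, 6, 8, 8]


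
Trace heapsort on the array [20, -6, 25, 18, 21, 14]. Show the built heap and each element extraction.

Build heap: [25, 21, 20, 18, -6, 14]
Extract 25: [21, 18, 20, 14, -6, 25]
Extract 21: [20, 18, -6, 14, 21, 25]
Extract 20: [18, 14, -6, 20, 21, 25]
Extract 18: [14, -6, 18, 20, 21, 25]
Extract 14: [-6, 14, 18, 20, 21, 25]


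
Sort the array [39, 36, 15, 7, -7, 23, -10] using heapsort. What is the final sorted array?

Build heap: [39, 36, 23, 7, -7, 15, -10]
Extract 39: [36, 7, 23, -10, -7, 15, 39]
Extract 36: [23, 7, 15, -10, -7, 36, 39]
Extract 23: [15, 7, -7, -10, 23, 36, 39]
Extract 15: [7, -10, -7, 15, 23, 36, 39]
Extract 7: [-7, -10, 7, 15, 23, 36, 39]
Extract -7: [-10, -7, 7, 15, 23, 36, 39]


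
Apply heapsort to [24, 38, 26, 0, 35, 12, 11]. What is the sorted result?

Build heap: [38, 35, 26, 0, 24, 12, 11]
Extract 38: [35, 24, 26, 0, 11, 12, 38]
Extract 35: [26, 24, 12, 0, 11, 35, 38]
Extract 26: [24, 11, 12, 0, 26, 35, 38]
Extract 24: [12, 11, 0, 24, 26, 35, 38]
Extract 12: [11, 0, 12, 24, 26, 35, 38]
Extract 11: [0, 11, 12, 24, 26, 35, 38]


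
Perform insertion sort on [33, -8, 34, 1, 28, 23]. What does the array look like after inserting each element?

First element 33 is already 'sorted'
Insert -8: shifted 1 elements -> [-8, 33, 34, 1, 28, 23]
Insert 34: shifted 0 elements -> [-8, 33, 34, 1, 28, 23]
Insert 1: shifted 2 elements -> [-8, 1, 33, 34, 28, 23]
Insert 28: shifted 2 elements -> [-8, 1, 28, 33, 34, 23]
Insert 23: shifted 3 elements -> [-8, 1, 23, 28, 33, 34]


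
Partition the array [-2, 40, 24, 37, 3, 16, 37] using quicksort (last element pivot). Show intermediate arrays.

Partition 1: pivot=37 at index 5 -> [-2, 24, 37, 3, 16, 37, 40]
Partition 2: pivot=16 at index 2 -> [-2, 3, 16, 24, 37, 37, 40]
Partition 3: pivot=3 at index 1 -> [-2, 3, 16, 24, 37, 37, 40]
Partition 4: pivot=37 at index 4 -> [-2, 3, 16, 24, 37, 37, 40]


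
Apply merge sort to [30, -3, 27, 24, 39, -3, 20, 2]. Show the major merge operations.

Divide and conquer:
  Merge [30] + [-3] -> [-3, 30]
  Merge [27] + [24] -> [24, 27]
  Merge [-3, 30] + [24, 27] -> [-3, 24, 27, 30]
  Merge [39] + [-3] -> [-3, 39]
  Merge [20] + [2] -> [2, 20]
  Merge [-3, 39] + [2, 20] -> [-3, 2, 20, 39]
  Merge [-3, 24, 27, 30] + [-3, 2, 20, 39] -> [-3, -3, 2, 20, 24, 27, 30, 39]


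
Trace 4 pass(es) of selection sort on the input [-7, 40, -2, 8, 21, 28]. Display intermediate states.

Pass 1: Select minimum -7 at index 0, swap -> [-7, 40, -2, 8, 21, 28]
Pass 2: Select minimum -2 at index 2, swap -> [-7, -2, 40, 8, 21, 28]
Pass 3: Select minimum 8 at index 3, swap -> [-7, -2, 8, 40, 21, 28]
Pass 4: Select minimum 21 at index 4, swap -> [-7, -2, 8, 21, 40, 28]


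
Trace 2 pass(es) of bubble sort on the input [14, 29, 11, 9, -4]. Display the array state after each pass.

After pass 1: [14, 11, 9, -4, 29] (3 swaps)
After pass 2: [11, 9, -4, 14, 29] (3 swaps)
Total swaps: 6


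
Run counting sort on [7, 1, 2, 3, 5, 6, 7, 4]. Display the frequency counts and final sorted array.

Count array: [0, 1, 1, 1, 1, 1, 1, 2]
(count[i] = number of elements equal to i)
Cumulative count: [0, 1, 2, 3, 4, 5, 6, 8]
Sorted: [1, 2, 3, 4, 5, 6, 7, 7]


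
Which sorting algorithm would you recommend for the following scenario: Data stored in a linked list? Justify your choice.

Best choice: Merge sort
Reason: Merge sort doesn't require random access; can be done in O(1) extra space for linked lists


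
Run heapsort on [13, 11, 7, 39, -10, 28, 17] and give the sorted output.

Build heap: [39, 13, 28, 11, -10, 7, 17]
Extract 39: [28, 13, 17, 11, -10, 7, 39]
Extract 28: [17, 13, 7, 11, -10, 28, 39]
Extract 17: [13, 11, 7, -10, 17, 28, 39]
Extract 13: [11, -10, 7, 13, 17, 28, 39]
Extract 11: [7, -10, 11, 13, 17, 28, 39]
Extract 7: [-10, 7, 11, 13, 17, 28, 39]


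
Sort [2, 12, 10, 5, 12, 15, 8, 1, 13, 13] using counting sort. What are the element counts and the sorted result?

Count array: [0, 1, 1, 0, 0, 1, 0, 0, 1, 0, 1, 0, 2, 2, 0, 1]
(count[i] = number of elements equal to i)
Cumulative count: [0, 1, 2, 2, 2, 3, 3, 3, 4, 4, 5, 5, 7, 9, 9, 10]
Sorted: [1, 2, 5, 8, 10, 12, 12, 13, 13, 15]


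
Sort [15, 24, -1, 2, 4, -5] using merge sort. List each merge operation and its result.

Divide and conquer:
  Merge [24] + [-1] -> [-1, 24]
  Merge [15] + [-1, 24] -> [-1, 15, 24]
  Merge [4] + [-5] -> [-5, 4]
  Merge [2] + [-5, 4] -> [-5, 2, 4]
  Merge [-1, 15, 24] + [-5, 2, 4] -> [-5, -1, 2, 4, 15, 24]


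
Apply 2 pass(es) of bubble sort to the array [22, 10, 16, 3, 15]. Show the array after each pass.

After pass 1: [10, 16, 3, 15, 22] (4 swaps)
After pass 2: [10, 3, 15, 16, 22] (2 swaps)
Total swaps: 6


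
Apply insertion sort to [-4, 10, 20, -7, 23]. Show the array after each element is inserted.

First element -4 is already 'sorted'
Insert 10: shifted 0 elements -> [-4, 10, 20, -7, 23]
Insert 20: shifted 0 elements -> [-4, 10, 20, -7, 23]
Insert -7: shifted 3 elements -> [-7, -4, 10, 20, 23]
Insert 23: shifted 0 elements -> [-7, -4, 10, 20, 23]


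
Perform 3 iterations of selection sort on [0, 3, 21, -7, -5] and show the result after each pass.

Pass 1: Select minimum -7 at index 3, swap -> [-7, 3, 21, 0, -5]
Pass 2: Select minimum -5 at index 4, swap -> [-7, -5, 21, 0, 3]
Pass 3: Select minimum 0 at index 3, swap -> [-7, -5, 0, 21, 3]


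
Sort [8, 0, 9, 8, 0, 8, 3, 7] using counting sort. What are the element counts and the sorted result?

Count array: [2, 0, 0, 1, 0, 0, 0, 1, 3, 1]
(count[i] = number of elements equal to i)
Cumulative count: [2, 2, 2, 3, 3, 3, 3, 4, 7, 8]
Sorted: [0, 0, 3, 7, 8, 8, 8, 9]


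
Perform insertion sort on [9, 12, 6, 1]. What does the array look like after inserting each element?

First element 9 is already 'sorted'
Insert 12: shifted 0 elements -> [9, 12, 6, 1]
Insert 6: shifted 2 elements -> [6, 9, 12, 1]
Insert 1: shifted 3 elements -> [1, 6, 9, 12]


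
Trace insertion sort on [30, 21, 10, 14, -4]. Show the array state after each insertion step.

First element 30 is already 'sorted'
Insert 21: shifted 1 elements -> [21, 30, 10, 14, -4]
Insert 10: shifted 2 elements -> [10, 21, 30, 14, -4]
Insert 14: shifted 2 elements -> [10, 14, 21, 30, -4]
Insert -4: shifted 4 elements -> [-4, 10, 14, 21, 30]


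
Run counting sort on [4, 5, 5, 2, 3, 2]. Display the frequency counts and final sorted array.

Count array: [0, 0, 2, 1, 1, 2]
(count[i] = number of elements equal to i)
Cumulative count: [0, 0, 2, 3, 4, 6]
Sorted: [2, 2, 3, 4, 5, 5]


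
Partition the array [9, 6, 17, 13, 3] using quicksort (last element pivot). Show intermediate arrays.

Partition 1: pivot=3 at index 0 -> [3, 6, 17, 13, 9]
Partition 2: pivot=9 at index 2 -> [3, 6, 9, 13, 17]
Partition 3: pivot=17 at index 4 -> [3, 6, 9, 13, 17]


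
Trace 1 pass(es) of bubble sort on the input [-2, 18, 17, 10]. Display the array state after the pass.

After pass 1: [-2, 17, 10, 18] (2 swaps)
Total swaps: 2


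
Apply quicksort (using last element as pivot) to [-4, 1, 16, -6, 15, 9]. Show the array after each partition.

Partition 1: pivot=9 at index 3 -> [-4, 1, -6, 9, 15, 16]
Partition 2: pivot=-6 at index 0 -> [-6, 1, -4, 9, 15, 16]
Partition 3: pivot=-4 at index 1 -> [-6, -4, 1, 9, 15, 16]
Partition 4: pivot=16 at index 5 -> [-6, -4, 1, 9, 15, 16]


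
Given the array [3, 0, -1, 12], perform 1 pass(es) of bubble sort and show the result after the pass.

After pass 1: [0, -1, 3, 12] (2 swaps)
Total swaps: 2


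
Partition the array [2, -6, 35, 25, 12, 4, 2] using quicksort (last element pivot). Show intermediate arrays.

Partition 1: pivot=2 at index 2 -> [2, -6, 2, 25, 12, 4, 35]
Partition 2: pivot=-6 at index 0 -> [-6, 2, 2, 25, 12, 4, 35]
Partition 3: pivot=35 at index 6 -> [-6, 2, 2, 25, 12, 4, 35]
Partition 4: pivot=4 at index 3 -> [-6, 2, 2, 4, 12, 25, 35]
Partition 5: pivot=25 at index 5 -> [-6, 2, 2, 4, 12, 25, 35]


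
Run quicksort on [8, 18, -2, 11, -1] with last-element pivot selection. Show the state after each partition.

Partition 1: pivot=-1 at index 1 -> [-2, -1, 8, 11, 18]
Partition 2: pivot=18 at index 4 -> [-2, -1, 8, 11, 18]
Partition 3: pivot=11 at index 3 -> [-2, -1, 8, 11, 18]


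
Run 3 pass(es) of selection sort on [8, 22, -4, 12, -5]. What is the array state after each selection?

Pass 1: Select minimum -5 at index 4, swap -> [-5, 22, -4, 12, 8]
Pass 2: Select minimum -4 at index 2, swap -> [-5, -4, 22, 12, 8]
Pass 3: Select minimum 8 at index 4, swap -> [-5, -4, 8, 12, 22]


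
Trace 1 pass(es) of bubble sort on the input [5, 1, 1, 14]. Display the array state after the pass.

After pass 1: [1, 1, 5, 14] (2 swaps)
Total swaps: 2


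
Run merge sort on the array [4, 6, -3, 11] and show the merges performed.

Divide and conquer:
  Merge [4] + [6] -> [4, 6]
  Merge [-3] + [11] -> [-3, 11]
  Merge [4, 6] + [-3, 11] -> [-3, 4, 6, 11]


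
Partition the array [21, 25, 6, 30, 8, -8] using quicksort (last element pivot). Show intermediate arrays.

Partition 1: pivot=-8 at index 0 -> [-8, 25, 6, 30, 8, 21]
Partition 2: pivot=21 at index 3 -> [-8, 6, 8, 21, 25, 30]
Partition 3: pivot=8 at index 2 -> [-8, 6, 8, 21, 25, 30]
Partition 4: pivot=30 at index 5 -> [-8, 6, 8, 21, 25, 30]


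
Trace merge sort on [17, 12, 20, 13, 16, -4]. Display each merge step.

Divide and conquer:
  Merge [12] + [20] -> [12, 20]
  Merge [17] + [12, 20] -> [12, 17, 20]
  Merge [16] + [-4] -> [-4, 16]
  Merge [13] + [-4, 16] -> [-4, 13, 16]
  Merge [12, 17, 20] + [-4, 13, 16] -> [-4, 12, 13, 16, 17, 20]


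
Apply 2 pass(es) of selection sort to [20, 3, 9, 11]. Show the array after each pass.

Pass 1: Select minimum 3 at index 1, swap -> [3, 20, 9, 11]
Pass 2: Select minimum 9 at index 2, swap -> [3, 9, 20, 11]


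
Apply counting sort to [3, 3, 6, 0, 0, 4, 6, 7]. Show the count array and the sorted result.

Count array: [2, 0, 0, 2, 1, 0, 2, 1]
(count[i] = number of elements equal to i)
Cumulative count: [2, 2, 2, 4, 5, 5, 7, 8]
Sorted: [0, 0, 3, 3, 4, 6, 6, 7]


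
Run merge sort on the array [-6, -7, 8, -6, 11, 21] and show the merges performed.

Divide and conquer:
  Merge [-7] + [8] -> [-7, 8]
  Merge [-6] + [-7, 8] -> [-7, -6, 8]
  Merge [11] + [21] -> [11, 21]
  Merge [-6] + [11, 21] -> [-6, 11, 21]
  Merge [-7, -6, 8] + [-6, 11, 21] -> [-7, -6, -6, 8, 11, 21]


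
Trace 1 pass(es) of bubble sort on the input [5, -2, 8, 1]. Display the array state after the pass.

After pass 1: [-2, 5, 1, 8] (2 swaps)
Total swaps: 2


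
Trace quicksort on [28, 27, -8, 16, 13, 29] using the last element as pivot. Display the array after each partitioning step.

Partition 1: pivot=29 at index 5 -> [28, 27, -8, 16, 13, 29]
Partition 2: pivot=13 at index 1 -> [-8, 13, 28, 16, 27, 29]
Partition 3: pivot=27 at index 3 -> [-8, 13, 16, 27, 28, 29]


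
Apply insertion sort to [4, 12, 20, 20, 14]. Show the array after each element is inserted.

First element 4 is already 'sorted'
Insert 12: shifted 0 elements -> [4, 12, 20, 20, 14]
Insert 20: shifted 0 elements -> [4, 12, 20, 20, 14]
Insert 20: shifted 0 elements -> [4, 12, 20, 20, 14]
Insert 14: shifted 2 elements -> [4, 12, 14, 20, 20]


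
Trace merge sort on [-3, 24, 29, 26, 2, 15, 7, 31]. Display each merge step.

Divide and conquer:
  Merge [-3] + [24] -> [-3, 24]
  Merge [29] + [26] -> [26, 29]
  Merge [-3, 24] + [26, 29] -> [-3, 24, 26, 29]
  Merge [2] + [15] -> [2, 15]
  Merge [7] + [31] -> [7, 31]
  Merge [2, 15] + [7, 31] -> [2, 7, 15, 31]
  Merge [-3, 24, 26, 29] + [2, 7, 15, 31] -> [-3, 2, 7, 15, 24, 26, 29, 31]


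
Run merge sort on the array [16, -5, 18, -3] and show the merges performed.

Divide and conquer:
  Merge [16] + [-5] -> [-5, 16]
  Merge [18] + [-3] -> [-3, 18]
  Merge [-5, 16] + [-3, 18] -> [-5, -3, 16, 18]


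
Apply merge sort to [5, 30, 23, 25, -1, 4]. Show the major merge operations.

Divide and conquer:
  Merge [30] + [23] -> [23, 30]
  Merge [5] + [23, 30] -> [5, 23, 30]
  Merge [-1] + [4] -> [-1, 4]
  Merge [25] + [-1, 4] -> [-1, 4, 25]
  Merge [5, 23, 30] + [-1, 4, 25] -> [-1, 4, 5, 23, 25, 30]


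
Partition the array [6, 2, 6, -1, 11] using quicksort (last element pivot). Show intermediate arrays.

Partition 1: pivot=11 at index 4 -> [6, 2, 6, -1, 11]
Partition 2: pivot=-1 at index 0 -> [-1, 2, 6, 6, 11]
Partition 3: pivot=6 at index 3 -> [-1, 2, 6, 6, 11]
Partition 4: pivot=6 at index 2 -> [-1, 2, 6, 6, 11]


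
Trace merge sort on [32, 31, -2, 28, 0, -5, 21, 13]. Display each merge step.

Divide and conquer:
  Merge [32] + [31] -> [31, 32]
  Merge [-2] + [28] -> [-2, 28]
  Merge [31, 32] + [-2, 28] -> [-2, 28, 31, 32]
  Merge [0] + [-5] -> [-5, 0]
  Merge [21] + [13] -> [13, 21]
  Merge [-5, 0] + [13, 21] -> [-5, 0, 13, 21]
  Merge [-2, 28, 31, 32] + [-5, 0, 13, 21] -> [-5, -2, 0, 13, 21, 28, 31, 32]


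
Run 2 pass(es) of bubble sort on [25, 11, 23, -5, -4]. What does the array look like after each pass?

After pass 1: [11, 23, -5, -4, 25] (4 swaps)
After pass 2: [11, -5, -4, 23, 25] (2 swaps)
Total swaps: 6


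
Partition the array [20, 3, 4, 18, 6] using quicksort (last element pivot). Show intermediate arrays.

Partition 1: pivot=6 at index 2 -> [3, 4, 6, 18, 20]
Partition 2: pivot=4 at index 1 -> [3, 4, 6, 18, 20]
Partition 3: pivot=20 at index 4 -> [3, 4, 6, 18, 20]


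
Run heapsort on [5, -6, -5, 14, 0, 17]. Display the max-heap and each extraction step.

Build heap: [17, 14, 5, -6, 0, -5]
Extract 17: [14, 0, 5, -6, -5, 17]
Extract 14: [5, 0, -5, -6, 14, 17]
Extract 5: [0, -6, -5, 5, 14, 17]
Extract 0: [-5, -6, 0, 5, 14, 17]
Extract -5: [-6, -5, 0, 5, 14, 17]


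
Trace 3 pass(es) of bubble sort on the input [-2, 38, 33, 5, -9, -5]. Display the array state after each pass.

After pass 1: [-2, 33, 5, -9, -5, 38] (4 swaps)
After pass 2: [-2, 5, -9, -5, 33, 38] (3 swaps)
After pass 3: [-2, -9, -5, 5, 33, 38] (2 swaps)
Total swaps: 9


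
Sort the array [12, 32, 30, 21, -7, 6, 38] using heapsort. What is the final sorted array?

Build heap: [38, 32, 30, 21, -7, 6, 12]
Extract 38: [32, 21, 30, 12, -7, 6, 38]
Extract 32: [30, 21, 6, 12, -7, 32, 38]
Extract 30: [21, 12, 6, -7, 30, 32, 38]
Extract 21: [12, -7, 6, 21, 30, 32, 38]
Extract 12: [6, -7, 12, 21, 30, 32, 38]
Extract 6: [-7, 6, 12, 21, 30, 32, 38]


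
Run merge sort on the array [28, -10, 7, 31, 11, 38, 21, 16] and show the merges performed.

Divide and conquer:
  Merge [28] + [-10] -> [-10, 28]
  Merge [7] + [31] -> [7, 31]
  Merge [-10, 28] + [7, 31] -> [-10, 7, 28, 31]
  Merge [11] + [38] -> [11, 38]
  Merge [21] + [16] -> [16, 21]
  Merge [11, 38] + [16, 21] -> [11, 16, 21, 38]
  Merge [-10, 7, 28, 31] + [11, 16, 21, 38] -> [-10, 7, 11, 16, 21, 28, 31, 38]


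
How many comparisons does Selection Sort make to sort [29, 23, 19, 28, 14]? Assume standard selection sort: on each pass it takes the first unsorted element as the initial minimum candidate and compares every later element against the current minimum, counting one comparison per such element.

Pass 1: scan indices 1..4 for the minimum = 4 comparison(s); min is 14, place at index 0 -> [14, 23, 19, 28, 29]
Pass 2: scan indices 2..4 for the minimum = 3 comparison(s); min is 19, place at index 1 -> [14, 19, 23, 28, 29]
Pass 3: scan indices 3..4 for the minimum = 2 comparison(s); min is 23, place at index 2 -> [14, 19, 23, 28, 29]
Pass 4: scan indices 4..4 for the minimum = 1 comparison(s); min is 28, place at index 3 -> [14, 19, 23, 28, 29]
Selection sort always scans the whole unsorted suffix, so the count is (n-1) + (n-2) + ... + 1 = n(n-1)/2 = 5*4/2 = 10 regardless of the input order.
Total comparisons: 4 + 3 + 2 + 1 = 10


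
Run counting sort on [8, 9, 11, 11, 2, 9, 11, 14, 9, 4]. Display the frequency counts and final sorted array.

Count array: [0, 0, 1, 0, 1, 0, 0, 0, 1, 3, 0, 3, 0, 0, 1]
(count[i] = number of elements equal to i)
Cumulative count: [0, 0, 1, 1, 2, 2, 2, 2, 3, 6, 6, 9, 9, 9, 10]
Sorted: [2, 4, 8, 9, 9, 9, 11, 11, 11, 14]


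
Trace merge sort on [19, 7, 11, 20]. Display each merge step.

Divide and conquer:
  Merge [19] + [7] -> [7, 19]
  Merge [11] + [20] -> [11, 20]
  Merge [7, 19] + [11, 20] -> [7, 11, 19, 20]


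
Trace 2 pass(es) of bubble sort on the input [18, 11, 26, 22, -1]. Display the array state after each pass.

After pass 1: [11, 18, 22, -1, 26] (3 swaps)
After pass 2: [11, 18, -1, 22, 26] (1 swaps)
Total swaps: 4


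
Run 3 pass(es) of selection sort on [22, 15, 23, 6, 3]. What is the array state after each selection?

Pass 1: Select minimum 3 at index 4, swap -> [3, 15, 23, 6, 22]
Pass 2: Select minimum 6 at index 3, swap -> [3, 6, 23, 15, 22]
Pass 3: Select minimum 15 at index 3, swap -> [3, 6, 15, 23, 22]


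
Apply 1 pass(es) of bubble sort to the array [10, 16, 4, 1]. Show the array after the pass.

After pass 1: [10, 4, 1, 16] (2 swaps)
Total swaps: 2


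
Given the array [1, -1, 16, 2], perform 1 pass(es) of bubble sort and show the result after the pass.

After pass 1: [-1, 1, 2, 16] (2 swaps)
Total swaps: 2


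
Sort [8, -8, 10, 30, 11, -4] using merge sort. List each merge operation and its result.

Divide and conquer:
  Merge [-8] + [10] -> [-8, 10]
  Merge [8] + [-8, 10] -> [-8, 8, 10]
  Merge [11] + [-4] -> [-4, 11]
  Merge [30] + [-4, 11] -> [-4, 11, 30]
  Merge [-8, 8, 10] + [-4, 11, 30] -> [-8, -4, 8, 10, 11, 30]


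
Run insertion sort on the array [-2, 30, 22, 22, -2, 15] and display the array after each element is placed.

First element -2 is already 'sorted'
Insert 30: shifted 0 elements -> [-2, 30, 22, 22, -2, 15]
Insert 22: shifted 1 elements -> [-2, 22, 30, 22, -2, 15]
Insert 22: shifted 1 elements -> [-2, 22, 22, 30, -2, 15]
Insert -2: shifted 3 elements -> [-2, -2, 22, 22, 30, 15]
Insert 15: shifted 3 elements -> [-2, -2, 15, 22, 22, 30]


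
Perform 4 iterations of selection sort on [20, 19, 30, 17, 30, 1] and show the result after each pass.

Pass 1: Select minimum 1 at index 5, swap -> [1, 19, 30, 17, 30, 20]
Pass 2: Select minimum 17 at index 3, swap -> [1, 17, 30, 19, 30, 20]
Pass 3: Select minimum 19 at index 3, swap -> [1, 17, 19, 30, 30, 20]
Pass 4: Select minimum 20 at index 5, swap -> [1, 17, 19, 20, 30, 30]


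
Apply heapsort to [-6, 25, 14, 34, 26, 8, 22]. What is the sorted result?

Build heap: [34, 26, 22, 25, -6, 8, 14]
Extract 34: [26, 25, 22, 14, -6, 8, 34]
Extract 26: [25, 14, 22, 8, -6, 26, 34]
Extract 25: [22, 14, -6, 8, 25, 26, 34]
Extract 22: [14, 8, -6, 22, 25, 26, 34]
Extract 14: [8, -6, 14, 22, 25, 26, 34]
Extract 8: [-6, 8, 14, 22, 25, 26, 34]


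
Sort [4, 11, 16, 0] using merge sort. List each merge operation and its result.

Divide and conquer:
  Merge [4] + [11] -> [4, 11]
  Merge [16] + [0] -> [0, 16]
  Merge [4, 11] + [0, 16] -> [0, 4, 11, 16]


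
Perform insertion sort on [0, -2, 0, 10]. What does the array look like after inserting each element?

First element 0 is already 'sorted'
Insert -2: shifted 1 elements -> [-2, 0, 0, 10]
Insert 0: shifted 0 elements -> [-2, 0, 0, 10]
Insert 10: shifted 0 elements -> [-2, 0, 0, 10]


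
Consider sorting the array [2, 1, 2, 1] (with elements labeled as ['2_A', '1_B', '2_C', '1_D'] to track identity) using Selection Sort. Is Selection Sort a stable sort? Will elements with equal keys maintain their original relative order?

Trace Selection Sort on the labeled array (the key is the number; the letter only tracks identity):
  Pass 1: minimum of unsorted part is 1_B at index 1; swap it with 2_A at index 0 -> [1_B, 2_A, 2_C, 1_D]
  Pass 2: minimum of unsorted part is 1_D at index 3; swap it with 2_A at index 1 -> [1_B, 1_D, 2_C, 2_A]
  Pass 3: minimum 2_C is already at index 2; no swap -> [1_B, 1_D, 2_C, 2_A]
Final order: [1_B, 1_D, 2_C, 2_A]
Equal keys:
  value 1: originally 1_B, 1_D; after sorting 1_B, 1_D -> order preserved
  value 2: originally 2_A, 2_C; after sorting 2_C, 2_A -> order changed
Equal keys were reordered, so Selection Sort is not stable: the long-range swap that moves the minimum into place can carry an element past an equal key. (One such input is enough; an unstable sort may happen to preserve order on other inputs, but it gives no guarantee.)
Answer: Not stable


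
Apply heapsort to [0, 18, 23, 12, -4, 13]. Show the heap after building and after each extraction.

Build heap: [23, 18, 13, 12, -4, 0]
Extract 23: [18, 12, 13, 0, -4, 23]
Extract 18: [13, 12, -4, 0, 18, 23]
Extract 13: [12, 0, -4, 13, 18, 23]
Extract 12: [0, -4, 12, 13, 18, 23]
Extract 0: [-4, 0, 12, 13, 18, 23]


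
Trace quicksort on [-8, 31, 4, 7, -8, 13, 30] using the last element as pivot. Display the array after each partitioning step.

Partition 1: pivot=30 at index 5 -> [-8, 4, 7, -8, 13, 30, 31]
Partition 2: pivot=13 at index 4 -> [-8, 4, 7, -8, 13, 30, 31]
Partition 3: pivot=-8 at index 1 -> [-8, -8, 7, 4, 13, 30, 31]
Partition 4: pivot=4 at index 2 -> [-8, -8, 4, 7, 13, 30, 31]


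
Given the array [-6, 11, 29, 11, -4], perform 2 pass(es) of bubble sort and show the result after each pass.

After pass 1: [-6, 11, 11, -4, 29] (2 swaps)
After pass 2: [-6, 11, -4, 11, 29] (1 swaps)
Total swaps: 3


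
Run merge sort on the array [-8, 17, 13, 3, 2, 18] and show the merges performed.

Divide and conquer:
  Merge [17] + [13] -> [13, 17]
  Merge [-8] + [13, 17] -> [-8, 13, 17]
  Merge [2] + [18] -> [2, 18]
  Merge [3] + [2, 18] -> [2, 3, 18]
  Merge [-8, 13, 17] + [2, 3, 18] -> [-8, 2, 3, 13, 17, 18]


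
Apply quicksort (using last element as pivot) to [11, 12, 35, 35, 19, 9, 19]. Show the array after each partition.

Partition 1: pivot=19 at index 4 -> [11, 12, 19, 9, 19, 35, 35]
Partition 2: pivot=9 at index 0 -> [9, 12, 19, 11, 19, 35, 35]
Partition 3: pivot=11 at index 1 -> [9, 11, 19, 12, 19, 35, 35]
Partition 4: pivot=12 at index 2 -> [9, 11, 12, 19, 19, 35, 35]
Partition 5: pivot=35 at index 6 -> [9, 11, 12, 19, 19, 35, 35]


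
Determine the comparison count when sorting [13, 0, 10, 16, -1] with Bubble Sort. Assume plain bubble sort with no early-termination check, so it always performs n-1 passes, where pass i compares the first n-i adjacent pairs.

Pass 1: compare adjacent pairs (0,1)..(3,4) = 4 comparison(s), 3 swap(s) -> [0, 10, 13, -1, 16]
Pass 2: compare adjacent pairs (0,1)..(2,3) = 3 comparison(s), 1 swap(s) -> [0, 10, -1, 13, 16]
Pass 3: compare adjacent pairs (0,1)..(1,2) = 2 comparison(s), 1 swap(s) -> [0, -1, 10, 13, 16]
Pass 4: compare adjacent pairs (0,1)..(0,1) = 1 comparison(s), 1 swap(s) -> [-1, 0, 10, 13, 16]
Total comparisons: 4 + 3 + 2 + 1 = 10


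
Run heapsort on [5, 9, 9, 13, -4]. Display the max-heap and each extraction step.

Build heap: [13, 9, 9, 5, -4]
Extract 13: [9, 5, 9, -4, 13]
Extract 9: [9, 5, -4, 9, 13]
Extract 9: [5, -4, 9, 9, 13]
Extract 5: [-4, 5, 9, 9, 13]


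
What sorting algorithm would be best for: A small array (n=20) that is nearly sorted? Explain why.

Best choice: Insertion sort
Reason: Insertion sort is O(n) for nearly sorted arrays and has low overhead


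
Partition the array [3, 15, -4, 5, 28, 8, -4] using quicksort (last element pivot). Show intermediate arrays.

Partition 1: pivot=-4 at index 1 -> [-4, -4, 3, 5, 28, 8, 15]
Partition 2: pivot=15 at index 5 -> [-4, -4, 3, 5, 8, 15, 28]
Partition 3: pivot=8 at index 4 -> [-4, -4, 3, 5, 8, 15, 28]
Partition 4: pivot=5 at index 3 -> [-4, -4, 3, 5, 8, 15, 28]


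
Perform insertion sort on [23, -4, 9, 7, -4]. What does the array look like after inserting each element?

First element 23 is already 'sorted'
Insert -4: shifted 1 elements -> [-4, 23, 9, 7, -4]
Insert 9: shifted 1 elements -> [-4, 9, 23, 7, -4]
Insert 7: shifted 2 elements -> [-4, 7, 9, 23, -4]
Insert -4: shifted 3 elements -> [-4, -4, 7, 9, 23]


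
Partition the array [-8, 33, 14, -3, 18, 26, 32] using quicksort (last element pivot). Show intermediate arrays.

Partition 1: pivot=32 at index 5 -> [-8, 14, -3, 18, 26, 32, 33]
Partition 2: pivot=26 at index 4 -> [-8, 14, -3, 18, 26, 32, 33]
Partition 3: pivot=18 at index 3 -> [-8, 14, -3, 18, 26, 32, 33]
Partition 4: pivot=-3 at index 1 -> [-8, -3, 14, 18, 26, 32, 33]


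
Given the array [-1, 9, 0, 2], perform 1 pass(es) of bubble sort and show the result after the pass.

After pass 1: [-1, 0, 2, 9] (2 swaps)
Total swaps: 2


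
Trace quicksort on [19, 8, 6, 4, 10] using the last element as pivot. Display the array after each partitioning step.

Partition 1: pivot=10 at index 3 -> [8, 6, 4, 10, 19]
Partition 2: pivot=4 at index 0 -> [4, 6, 8, 10, 19]
Partition 3: pivot=8 at index 2 -> [4, 6, 8, 10, 19]


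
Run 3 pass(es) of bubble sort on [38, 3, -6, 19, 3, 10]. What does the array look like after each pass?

After pass 1: [3, -6, 19, 3, 10, 38] (5 swaps)
After pass 2: [-6, 3, 3, 10, 19, 38] (3 swaps)
After pass 3: [-6, 3, 3, 10, 19, 38] (0 swaps)
Total swaps: 8


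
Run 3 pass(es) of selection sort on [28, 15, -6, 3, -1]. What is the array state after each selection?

Pass 1: Select minimum -6 at index 2, swap -> [-6, 15, 28, 3, -1]
Pass 2: Select minimum -1 at index 4, swap -> [-6, -1, 28, 3, 15]
Pass 3: Select minimum 3 at index 3, swap -> [-6, -1, 3, 28, 15]


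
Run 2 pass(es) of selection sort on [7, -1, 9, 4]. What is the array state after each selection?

Pass 1: Select minimum -1 at index 1, swap -> [-1, 7, 9, 4]
Pass 2: Select minimum 4 at index 3, swap -> [-1, 4, 9, 7]


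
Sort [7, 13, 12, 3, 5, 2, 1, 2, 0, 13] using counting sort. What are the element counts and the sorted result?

Count array: [1, 1, 2, 1, 0, 1, 0, 1, 0, 0, 0, 0, 1, 2]
(count[i] = number of elements equal to i)
Cumulative count: [1, 2, 4, 5, 5, 6, 6, 7, 7, 7, 7, 7, 8, 10]
Sorted: [0, 1, 2, 2, 3, 5, 7, 12, 13, 13]


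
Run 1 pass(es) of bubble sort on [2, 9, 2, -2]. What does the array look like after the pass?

After pass 1: [2, 2, -2, 9] (2 swaps)
Total swaps: 2


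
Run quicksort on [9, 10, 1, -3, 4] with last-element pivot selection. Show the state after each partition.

Partition 1: pivot=4 at index 2 -> [1, -3, 4, 10, 9]
Partition 2: pivot=-3 at index 0 -> [-3, 1, 4, 10, 9]
Partition 3: pivot=9 at index 3 -> [-3, 1, 4, 9, 10]
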